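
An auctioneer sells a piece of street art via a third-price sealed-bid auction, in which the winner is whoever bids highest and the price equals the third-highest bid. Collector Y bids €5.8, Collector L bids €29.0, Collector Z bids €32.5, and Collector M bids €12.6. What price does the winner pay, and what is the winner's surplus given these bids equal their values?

The winner pays €12.6 for a surplus of €19.9.

Ranking the bids: Collector Z €32.5, then Collector L €29.0, then Collector M €12.6, then Collector Y €5.8.
Collector Z is the highest bidder, so Collector Z wins.
Under the third-price rule, the price is the third-highest bid: €12.6.
Surplus = €32.5 − €12.6 = €19.9.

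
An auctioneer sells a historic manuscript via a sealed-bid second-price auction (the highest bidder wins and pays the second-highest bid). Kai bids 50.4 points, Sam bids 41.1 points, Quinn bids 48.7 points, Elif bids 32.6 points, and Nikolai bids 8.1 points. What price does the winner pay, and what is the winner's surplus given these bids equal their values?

Bids in descending order: Kai 50.4 points; Quinn 48.7 points; Sam 41.1 points; Elif 32.6 points; Nikolai 8.1 points.
Kai is the highest bidder, so Kai wins.
Under the second-price rule, the price is the second-highest bid: 48.7 points.
Surplus = 50.4 points − 48.7 points = 1.7 points.

Price 48.7 points; surplus 1.7 points.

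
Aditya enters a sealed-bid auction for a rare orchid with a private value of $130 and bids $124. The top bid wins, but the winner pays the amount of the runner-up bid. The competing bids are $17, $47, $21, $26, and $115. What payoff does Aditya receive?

Highest competing bid: $115.
Aditya's bid $124 is the highest overall, so Aditya wins and pays the second-highest bid, $115.
Payoff = value − price = $130 − $115 = $15.

Aditya's payoff: $15.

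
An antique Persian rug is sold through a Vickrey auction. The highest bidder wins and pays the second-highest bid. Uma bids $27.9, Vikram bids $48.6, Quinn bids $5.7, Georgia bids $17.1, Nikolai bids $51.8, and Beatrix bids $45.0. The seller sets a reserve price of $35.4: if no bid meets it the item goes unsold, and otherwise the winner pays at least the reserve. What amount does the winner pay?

$48.6

Bids in descending order: Nikolai $51.8 > Vikram $48.6 > Beatrix $45.0 > Uma $27.9 > Georgia $17.1 > Quinn $5.7.
Nikolai has the highest bid, so Nikolai wins.
The second-highest bid is $48.6, which exceeds the reserve, so that sets the price.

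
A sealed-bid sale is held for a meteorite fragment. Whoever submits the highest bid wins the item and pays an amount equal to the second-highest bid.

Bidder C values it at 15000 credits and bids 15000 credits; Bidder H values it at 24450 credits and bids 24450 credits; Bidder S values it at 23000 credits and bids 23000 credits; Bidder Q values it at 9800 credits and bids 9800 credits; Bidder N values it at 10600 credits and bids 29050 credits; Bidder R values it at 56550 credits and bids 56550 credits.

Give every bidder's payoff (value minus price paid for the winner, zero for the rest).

Bidder C 0 credits, Bidder H 0 credits, Bidder S 0 credits, Bidder Q 0 credits, Bidder N 0 credits, Bidder R 27500 credits.

Ranking the bids: Bidder R 56550 credits; Bidder N 29050 credits; Bidder H 24450 credits; Bidder S 23000 credits; Bidder C 15000 credits; Bidder Q 9800 credits.
Bidder R has the top bid and wins; the price is the second-highest bid, 29050 credits.
Bidder R's payoff = 56550 credits − 29050 credits = 27500 credits. All other bidders lose, so their payoff is 0.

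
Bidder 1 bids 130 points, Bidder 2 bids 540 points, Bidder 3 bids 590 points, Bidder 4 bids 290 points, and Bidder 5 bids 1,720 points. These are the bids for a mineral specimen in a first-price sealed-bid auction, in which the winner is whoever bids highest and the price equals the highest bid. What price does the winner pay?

1,720 points

Ranking the bids: Bidder 5 1,720 points; Bidder 3 590 points; Bidder 2 540 points; Bidder 4 290 points; Bidder 1 130 points.
Bidder 5 is the highest bidder, so Bidder 5 wins.
Under the first-price rule, the price is the highest bid: 1,720 points.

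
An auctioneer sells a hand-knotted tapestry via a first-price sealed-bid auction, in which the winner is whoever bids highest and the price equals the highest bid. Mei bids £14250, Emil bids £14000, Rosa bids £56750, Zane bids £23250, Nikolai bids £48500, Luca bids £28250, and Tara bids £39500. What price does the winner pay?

The winner pays £56750.

Ranking the bids: Rosa £56750, then Nikolai £48500, then Tara £39500, then Luca £28250, then Zane £23250, then Mei £14250, then Emil £14000.
Rosa is the highest bidder, so Rosa wins.
Under the first-price rule, the price is the highest bid: £56750.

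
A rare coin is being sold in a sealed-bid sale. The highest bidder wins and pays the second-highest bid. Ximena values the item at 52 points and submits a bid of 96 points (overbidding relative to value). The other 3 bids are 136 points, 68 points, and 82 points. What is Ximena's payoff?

Ximena's payoff: 0 points.

Highest competing bid: 136 points.
Ximena's bid 96 points is not the highest, so Ximena loses, pays nothing, and earns zero payoff.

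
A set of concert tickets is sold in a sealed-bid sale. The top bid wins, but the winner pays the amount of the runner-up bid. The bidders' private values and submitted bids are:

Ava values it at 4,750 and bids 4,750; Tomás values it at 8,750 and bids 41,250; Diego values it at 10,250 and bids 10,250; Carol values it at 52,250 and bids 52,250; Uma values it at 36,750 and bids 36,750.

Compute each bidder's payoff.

Sorted high to low: Carol 52,250, then Tomás 41,250, then Uma 36,750, then Diego 10,250, then Ava 4,750.
Carol has the top bid and wins; the price is the second-highest bid, 41,250.
Carol's payoff = 52,250 − 41,250 = 11,000. All other bidders lose, so their payoff is 0.

Ava 0, Tomás 0, Diego 0, Carol 11,000, Uma 0.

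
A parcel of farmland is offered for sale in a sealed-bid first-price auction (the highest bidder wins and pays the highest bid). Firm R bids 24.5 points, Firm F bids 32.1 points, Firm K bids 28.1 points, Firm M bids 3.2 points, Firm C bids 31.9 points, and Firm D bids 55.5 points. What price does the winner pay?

The winner pays 55.5 points.

Sorted high to low: Firm D 55.5 points, then Firm F 32.1 points, then Firm C 31.9 points, then Firm K 28.1 points, then Firm R 24.5 points, then Firm M 3.2 points.
Firm D is the highest bidder, so Firm D wins.
Under the first-price rule, the price is the highest bid: 55.5 points.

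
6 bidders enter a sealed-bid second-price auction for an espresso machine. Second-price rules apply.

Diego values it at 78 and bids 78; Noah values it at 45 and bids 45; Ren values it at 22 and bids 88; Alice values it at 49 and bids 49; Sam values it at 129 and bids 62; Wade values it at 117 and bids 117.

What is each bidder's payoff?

Ranking the bids: Wade 117 > Ren 88 > Diego 78 > Sam 62 > Alice 49 > Noah 45.
Wade has the top bid and wins; the price is the second-highest bid, 88.
Wade's payoff = 117 − 88 = 29. All other bidders lose, so their payoff is 0.

Payoffs: Diego 0, Noah 0, Ren 0, Alice 0, Sam 0, Wade 29.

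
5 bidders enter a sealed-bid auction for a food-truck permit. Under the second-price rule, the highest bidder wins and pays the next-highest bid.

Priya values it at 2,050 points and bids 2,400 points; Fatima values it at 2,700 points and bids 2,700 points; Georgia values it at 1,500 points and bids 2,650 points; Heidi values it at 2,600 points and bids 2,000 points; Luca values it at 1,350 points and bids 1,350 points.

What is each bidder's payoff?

Bids in descending order: Fatima 2,700 points > Georgia 2,650 points > Priya 2,400 points > Heidi 2,000 points > Luca 1,350 points.
Fatima has the top bid and wins; the price is the second-highest bid, 2,650 points.
Fatima's payoff = 2,700 points − 2,650 points = 50 points. All other bidders lose, so their payoff is 0.

Priya 0 points, Fatima 50 points, Georgia 0 points, Heidi 0 points, Luca 0 points.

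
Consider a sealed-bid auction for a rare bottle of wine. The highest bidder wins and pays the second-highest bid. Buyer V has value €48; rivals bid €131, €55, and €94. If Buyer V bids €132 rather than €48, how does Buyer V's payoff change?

The highest competing bid is €131.
Bidding truthfully at €48: the top bid is €131 (a rival), so Buyer V loses. Payoff = €0.
Bidding €132: Buyer V has the top bid, wins, and pays the second-highest bid €131. Payoff = €48 − €131 = -€83.
Change = -€83 − €0 = -€83.

Payoff change: -€83.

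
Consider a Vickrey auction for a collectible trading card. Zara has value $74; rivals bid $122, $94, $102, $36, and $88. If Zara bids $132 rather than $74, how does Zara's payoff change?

Payoff change: -$48.

The highest competing bid is $122.
Bidding truthfully at $74: the top bid is $122 (a rival), so Zara loses. Payoff = $0.
Bidding $132: Zara has the top bid, wins, and pays the second-highest bid $122. Payoff = $74 − $122 = -$48.
Change = -$48 − $0 = -$48.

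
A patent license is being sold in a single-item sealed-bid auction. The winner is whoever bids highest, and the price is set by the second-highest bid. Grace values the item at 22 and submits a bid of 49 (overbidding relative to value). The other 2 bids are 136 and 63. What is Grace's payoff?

Highest competing bid: 136.
Grace's bid 49 is not the highest, so Grace loses, pays nothing, and earns zero payoff.

Grace's payoff: 0.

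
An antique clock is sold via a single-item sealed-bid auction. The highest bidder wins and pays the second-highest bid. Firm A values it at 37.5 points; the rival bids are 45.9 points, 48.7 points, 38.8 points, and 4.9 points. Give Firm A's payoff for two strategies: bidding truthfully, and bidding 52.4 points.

Truthful: 0.0 points; alternative: -11.2 points.

The highest competing bid is 48.7 points.
Bidding truthfully at 37.5 points: the top bid is 48.7 points (a rival), so Firm A loses. Payoff = 0.0 points.
Bidding 52.4 points: Firm A has the top bid, wins, and pays the second-highest bid 48.7 points. Payoff = 37.5 points − 48.7 points = -11.2 points.
Deviating from a truthful bid can only lose payoff in a second-price auction — never gain.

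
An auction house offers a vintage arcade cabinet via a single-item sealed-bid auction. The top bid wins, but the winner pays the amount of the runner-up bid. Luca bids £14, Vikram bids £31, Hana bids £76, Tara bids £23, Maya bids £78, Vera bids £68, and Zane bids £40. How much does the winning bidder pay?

Ranking the bids: Maya £78, then Hana £76, then Vera £68, then Zane £40, then Vikram £31, then Tara £23, then Luca £14.
Maya has the highest bid, so Maya wins.
The second-highest bid is £76, so that is what Maya pays.

Price paid: £76.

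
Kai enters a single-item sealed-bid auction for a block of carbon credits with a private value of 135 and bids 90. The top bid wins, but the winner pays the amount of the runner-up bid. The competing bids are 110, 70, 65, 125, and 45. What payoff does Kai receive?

Kai's payoff: 0.

Highest competing bid: 125.
Kai's bid 90 is not the highest, so Kai loses, pays nothing, and earns zero payoff.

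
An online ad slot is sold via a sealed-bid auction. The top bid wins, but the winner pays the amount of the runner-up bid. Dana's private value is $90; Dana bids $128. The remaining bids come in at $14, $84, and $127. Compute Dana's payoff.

-$37

Highest competing bid: $127.
Dana's bid $128 is the highest overall, so Dana wins and pays the second-highest bid, $127.
Payoff = value − price = $90 − $127 = -$37.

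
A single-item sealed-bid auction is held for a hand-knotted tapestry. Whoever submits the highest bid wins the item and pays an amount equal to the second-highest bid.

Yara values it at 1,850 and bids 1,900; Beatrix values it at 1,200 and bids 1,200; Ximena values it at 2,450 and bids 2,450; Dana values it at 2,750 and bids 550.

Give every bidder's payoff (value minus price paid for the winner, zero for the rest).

Payoffs: Yara 0, Beatrix 0, Ximena 550, Dana 0.

Sorted high to low: Ximena 2,450, then Yara 1,900, then Beatrix 1,200, then Dana 550.
Ximena has the top bid and wins; the price is the second-highest bid, 1,900.
Ximena's payoff = 2,450 − 1,900 = 550. All other bidders lose, so their payoff is 0.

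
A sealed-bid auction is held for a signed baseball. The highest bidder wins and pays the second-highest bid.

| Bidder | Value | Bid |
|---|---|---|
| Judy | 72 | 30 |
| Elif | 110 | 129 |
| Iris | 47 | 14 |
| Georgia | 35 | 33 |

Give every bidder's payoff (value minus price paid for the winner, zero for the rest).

Ordered from highest: Elif 129, then Georgia 33, then Judy 30, then Iris 14.
Elif has the top bid and wins; the price is the second-highest bid, 33.
Elif's payoff = 110 − 33 = 77. All other bidders lose, so their payoff is 0.

Payoffs: Judy 0, Elif 77, Iris 0, Georgia 0.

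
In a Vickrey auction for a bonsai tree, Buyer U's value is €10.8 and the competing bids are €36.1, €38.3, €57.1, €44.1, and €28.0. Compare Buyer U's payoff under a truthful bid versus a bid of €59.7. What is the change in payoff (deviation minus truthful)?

The highest competing bid is €57.1.
Bidding truthfully at €10.8: the top bid is €57.1 (a rival), so Buyer U loses. Payoff = €0.0.
Bidding €59.7: Buyer U has the top bid, wins, and pays the second-highest bid €57.1. Payoff = €10.8 − €57.1 = -€46.3.
Change = -€46.3 − €0.0 = -€46.3.
Deviating from a truthful bid can only lose payoff in a second-price auction — never gain.

-€46.3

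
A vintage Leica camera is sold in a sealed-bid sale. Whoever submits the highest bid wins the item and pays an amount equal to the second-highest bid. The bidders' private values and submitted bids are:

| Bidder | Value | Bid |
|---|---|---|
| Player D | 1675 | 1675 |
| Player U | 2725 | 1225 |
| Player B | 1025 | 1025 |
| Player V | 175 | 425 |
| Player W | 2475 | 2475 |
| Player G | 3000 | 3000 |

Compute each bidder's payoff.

Ordered from highest: Player G 3000, then Player W 2475, then Player D 1675, then Player U 1225, then Player B 1025, then Player V 425.
Player G has the top bid and wins; the price is the second-highest bid, 2475.
Player G's payoff = 3000 − 2475 = 525. All other bidders lose, so their payoff is 0.

Player D 0, Player U 0, Player B 0, Player V 0, Player W 0, Player G 525.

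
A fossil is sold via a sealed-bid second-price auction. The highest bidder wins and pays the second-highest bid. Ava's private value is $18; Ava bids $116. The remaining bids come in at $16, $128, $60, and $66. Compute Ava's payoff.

Highest competing bid: $128.
Ava's bid $116 is not the highest, so Ava loses, pays nothing, and earns zero payoff.

Payoff = $0.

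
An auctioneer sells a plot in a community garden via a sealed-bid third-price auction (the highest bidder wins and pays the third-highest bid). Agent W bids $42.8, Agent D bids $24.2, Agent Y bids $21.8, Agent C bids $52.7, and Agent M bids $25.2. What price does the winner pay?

$25.2

Bids in descending order: Agent C $52.7, then Agent W $42.8, then Agent M $25.2, then Agent D $24.2, then Agent Y $21.8.
Agent C is the highest bidder, so Agent C wins.
Under the third-price rule, the price is the third-highest bid: $25.2.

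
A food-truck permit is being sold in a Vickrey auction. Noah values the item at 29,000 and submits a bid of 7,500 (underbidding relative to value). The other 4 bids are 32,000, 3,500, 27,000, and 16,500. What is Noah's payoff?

Highest competing bid: 32,000.
Noah's bid 7,500 is not the highest, so Noah loses, pays nothing, and earns zero payoff.

Payoff = 0.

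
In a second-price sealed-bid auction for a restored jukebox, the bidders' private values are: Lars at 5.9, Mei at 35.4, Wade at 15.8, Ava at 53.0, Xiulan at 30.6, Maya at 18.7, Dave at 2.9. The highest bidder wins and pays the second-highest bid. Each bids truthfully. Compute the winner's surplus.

Bids in descending order: Ava 53.0; Mei 35.4; Xiulan 30.6; Maya 18.7; Wade 15.8; Lars 5.9; Dave 2.9.
Ava wins with the top bid and pays the second-highest, 35.4.
Surplus = 53.0 − 35.4 = 17.6.

Winner's surplus: 17.6.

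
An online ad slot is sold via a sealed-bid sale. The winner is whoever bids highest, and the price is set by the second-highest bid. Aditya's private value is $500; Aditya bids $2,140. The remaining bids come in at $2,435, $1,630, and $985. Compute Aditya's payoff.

Aditya's payoff: $0.

Highest competing bid: $2,435.
Aditya's bid $2,140 is not the highest, so Aditya loses, pays nothing, and earns zero payoff.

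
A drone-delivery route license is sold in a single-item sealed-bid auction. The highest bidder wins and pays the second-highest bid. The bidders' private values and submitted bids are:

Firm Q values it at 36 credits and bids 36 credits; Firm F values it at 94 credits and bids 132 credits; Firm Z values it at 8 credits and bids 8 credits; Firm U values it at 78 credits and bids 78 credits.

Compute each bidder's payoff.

Bids in descending order: Firm F 132 credits > Firm U 78 credits > Firm Q 36 credits > Firm Z 8 credits.
Firm F has the top bid and wins; the price is the second-highest bid, 78 credits.
Firm F's payoff = 94 credits − 78 credits = 16 credits. All other bidders lose, so their payoff is 0.

Payoffs: Firm Q 0 credits, Firm F 16 credits, Firm Z 0 credits, Firm U 0 credits.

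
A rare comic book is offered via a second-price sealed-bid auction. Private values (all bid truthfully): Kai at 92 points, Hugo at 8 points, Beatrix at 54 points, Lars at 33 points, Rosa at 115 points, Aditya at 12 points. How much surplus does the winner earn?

Winner's surplus: 23 points.

Bids in descending order: Rosa 115 points; Kai 92 points; Beatrix 54 points; Lars 33 points; Aditya 12 points; Hugo 8 points.
Rosa wins with the top bid and pays the second-highest, 92 points.
Surplus = 115 points − 92 points = 23 points.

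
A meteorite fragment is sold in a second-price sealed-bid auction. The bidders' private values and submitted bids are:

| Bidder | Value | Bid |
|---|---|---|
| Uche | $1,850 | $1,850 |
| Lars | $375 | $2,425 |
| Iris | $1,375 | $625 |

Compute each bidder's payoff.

Ordered from highest: Lars $2,425; Uche $1,850; Iris $625.
Lars has the top bid and wins; the price is the second-highest bid, $1,850.
Lars's payoff = $375 − $1,850 = -$1,475. All other bidders lose, so their payoff is 0.

Uche $0, Lars -$1,475, Iris $0.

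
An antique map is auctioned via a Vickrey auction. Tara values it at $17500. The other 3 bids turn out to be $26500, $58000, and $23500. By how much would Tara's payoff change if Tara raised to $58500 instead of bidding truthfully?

The highest competing bid is $58000.
Bidding truthfully at $17500: the top bid is $58000 (a rival), so Tara loses. Payoff = $0.
Bidding $58500: Tara has the top bid, wins, and pays the second-highest bid $58000. Payoff = $17500 − $58000 = -$40500.
Change = -$40500 − $0 = -$40500.

-$40500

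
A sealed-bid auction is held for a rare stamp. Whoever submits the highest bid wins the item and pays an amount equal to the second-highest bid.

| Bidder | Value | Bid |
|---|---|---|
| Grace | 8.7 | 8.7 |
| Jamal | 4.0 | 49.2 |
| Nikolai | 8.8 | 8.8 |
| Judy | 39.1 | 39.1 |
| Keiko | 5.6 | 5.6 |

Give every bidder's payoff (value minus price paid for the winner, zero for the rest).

Payoffs: Grace 0.0, Jamal -35.1, Nikolai 0.0, Judy 0.0, Keiko 0.0.

Ordered from highest: Jamal 49.2; Judy 39.1; Nikolai 8.8; Grace 8.7; Keiko 5.6.
Jamal has the top bid and wins; the price is the second-highest bid, 39.1.
Jamal's payoff = 4.0 − 39.1 = -35.1. All other bidders lose, so their payoff is 0.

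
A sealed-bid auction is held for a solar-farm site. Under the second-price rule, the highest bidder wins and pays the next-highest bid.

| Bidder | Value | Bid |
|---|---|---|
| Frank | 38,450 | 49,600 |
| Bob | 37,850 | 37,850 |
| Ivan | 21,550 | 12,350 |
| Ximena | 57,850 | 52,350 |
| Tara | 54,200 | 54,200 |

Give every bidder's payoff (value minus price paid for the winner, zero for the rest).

Bids in descending order: Tara 54,200 > Ximena 52,350 > Frank 49,600 > Bob 37,850 > Ivan 12,350.
Tara has the top bid and wins; the price is the second-highest bid, 52,350.
Tara's payoff = 54,200 − 52,350 = 1,850. All other bidders lose, so their payoff is 0.

Payoffs: Frank 0, Bob 0, Ivan 0, Ximena 0, Tara 1,850.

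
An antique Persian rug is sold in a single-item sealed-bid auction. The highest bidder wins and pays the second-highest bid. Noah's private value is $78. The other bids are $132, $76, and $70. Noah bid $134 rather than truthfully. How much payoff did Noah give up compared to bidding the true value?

Regret: $54.

The highest competing bid is $132.
Bidding truthfully at $78: the top bid is $132 (a rival), so Noah loses. Payoff = $0.
Bidding $134: Noah has the top bid, wins, and pays the second-highest bid $132. Payoff = $78 − $132 = -$54.
Regret = truthful payoff − actual payoff = $0 − -$54 = $54.
This is the dominant-strategy logic: truthful bidding weakly beats any alternative.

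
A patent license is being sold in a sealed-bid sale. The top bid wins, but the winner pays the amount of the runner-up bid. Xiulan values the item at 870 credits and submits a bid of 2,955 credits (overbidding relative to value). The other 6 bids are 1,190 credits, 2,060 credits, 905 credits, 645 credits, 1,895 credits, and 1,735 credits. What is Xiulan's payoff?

Payoff = -1,190 credits.

Highest competing bid: 2,060 credits.
Xiulan's bid 2,955 credits is the highest overall, so Xiulan wins and pays the second-highest bid, 2,060 credits.
Payoff = value − price = 870 credits − 2,060 credits = -1,190 credits.
Overbidding won the item at a price above value — truthful bidding would have avoided this loss.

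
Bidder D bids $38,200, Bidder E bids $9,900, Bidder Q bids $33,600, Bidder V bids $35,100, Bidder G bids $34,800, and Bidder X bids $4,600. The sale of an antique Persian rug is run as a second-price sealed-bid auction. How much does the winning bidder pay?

Sorted high to low: Bidder D $38,200; Bidder V $35,100; Bidder G $34,800; Bidder Q $33,600; Bidder E $9,900; Bidder X $4,600.
Bidder D has the highest bid, so Bidder D wins.
The second-highest bid is $35,100, so that is what Bidder D pays.

The winner pays $35,100.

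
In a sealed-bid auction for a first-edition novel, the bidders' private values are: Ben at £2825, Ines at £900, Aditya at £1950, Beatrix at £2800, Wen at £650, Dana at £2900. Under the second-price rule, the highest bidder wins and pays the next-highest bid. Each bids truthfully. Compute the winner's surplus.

Surplus = £75.

Ordered from highest: Dana £2900 > Ben £2825 > Beatrix £2800 > Aditya £1950 > Ines £900 > Wen £650.
Dana wins with the top bid and pays the second-highest, £2825.
Surplus = £2900 − £2825 = £75.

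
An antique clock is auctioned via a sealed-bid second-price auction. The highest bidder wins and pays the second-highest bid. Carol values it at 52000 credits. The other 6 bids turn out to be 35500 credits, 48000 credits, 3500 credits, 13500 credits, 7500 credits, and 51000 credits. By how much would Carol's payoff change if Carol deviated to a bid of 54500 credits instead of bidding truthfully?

Payoff change: 0 credits.

The highest competing bid is 51000 credits.
Bidding truthfully at 52000 credits: Carol has the top bid, wins, and pays the second-highest bid 51000 credits. Payoff = 52000 credits − 51000 credits = 1000 credits.
Bidding 54500 credits: Carol has the top bid, wins, and pays the second-highest bid 51000 credits. Payoff = 52000 credits − 51000 credits = 1000 credits.
Change = 1000 credits − 1000 credits = 0 credits.
The bid only affects whether you win, not the price — here both bids land on the same side of the top rival bid, so the deviation is payoff-neutral.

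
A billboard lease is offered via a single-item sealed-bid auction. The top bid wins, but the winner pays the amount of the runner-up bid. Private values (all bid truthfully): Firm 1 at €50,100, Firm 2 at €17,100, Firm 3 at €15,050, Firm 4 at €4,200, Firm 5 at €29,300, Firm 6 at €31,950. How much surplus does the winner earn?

Ranking the bids: Firm 1 €50,100 > Firm 6 €31,950 > Firm 5 €29,300 > Firm 2 €17,100 > Firm 3 €15,050 > Firm 4 €4,200.
Firm 1 wins with the top bid and pays the second-highest, €31,950.
Surplus = €50,100 − €31,950 = €18,150.

Surplus = €18,150.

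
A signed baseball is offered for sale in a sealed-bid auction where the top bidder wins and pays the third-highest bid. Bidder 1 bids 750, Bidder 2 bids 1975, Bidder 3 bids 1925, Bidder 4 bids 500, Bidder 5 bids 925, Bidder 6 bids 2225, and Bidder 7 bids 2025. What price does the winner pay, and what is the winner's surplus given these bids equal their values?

Ordered from highest: Bidder 6 2225; Bidder 7 2025; Bidder 2 1975; Bidder 3 1925; Bidder 5 925; Bidder 1 750; Bidder 4 500.
Bidder 6 is the highest bidder, so Bidder 6 wins.
Under the third-price rule, the price is the third-highest bid: 1975.
Surplus = 2225 − 1975 = 250.

The winner pays 1975 for a surplus of 250.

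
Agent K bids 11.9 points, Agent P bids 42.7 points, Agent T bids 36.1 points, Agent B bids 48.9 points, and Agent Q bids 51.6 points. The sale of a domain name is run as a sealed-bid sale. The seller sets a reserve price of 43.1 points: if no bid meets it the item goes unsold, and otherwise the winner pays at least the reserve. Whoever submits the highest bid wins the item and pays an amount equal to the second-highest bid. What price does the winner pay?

Sorted high to low: Agent Q 51.6 points > Agent B 48.9 points > Agent P 42.7 points > Agent T 36.1 points > Agent K 11.9 points.
Agent Q has the highest bid, so Agent Q wins.
The second-highest bid is 48.9 points, which exceeds the reserve, so that sets the price.

Price paid: 48.9 points.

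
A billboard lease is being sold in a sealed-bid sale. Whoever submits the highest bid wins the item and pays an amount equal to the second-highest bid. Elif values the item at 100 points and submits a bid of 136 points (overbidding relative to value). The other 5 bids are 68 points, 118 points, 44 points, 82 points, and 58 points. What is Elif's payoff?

Elif's payoff: -18 points.

Highest competing bid: 118 points.
Elif's bid 136 points is the highest overall, so Elif wins and pays the second-highest bid, 118 points.
Payoff = value − price = 100 points − 118 points = -18 points.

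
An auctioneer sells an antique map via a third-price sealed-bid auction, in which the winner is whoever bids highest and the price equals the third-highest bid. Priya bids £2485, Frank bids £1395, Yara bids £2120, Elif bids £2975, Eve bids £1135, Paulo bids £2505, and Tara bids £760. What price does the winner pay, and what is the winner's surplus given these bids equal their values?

Ranking the bids: Elif £2975 > Paulo £2505 > Priya £2485 > Yara £2120 > Frank £1395 > Eve £1135 > Tara £760.
Elif is the highest bidder, so Elif wins.
Under the third-price rule, the price is the third-highest bid: £2485.
Surplus = £2975 − £2485 = £490.

Price £2485; surplus £490.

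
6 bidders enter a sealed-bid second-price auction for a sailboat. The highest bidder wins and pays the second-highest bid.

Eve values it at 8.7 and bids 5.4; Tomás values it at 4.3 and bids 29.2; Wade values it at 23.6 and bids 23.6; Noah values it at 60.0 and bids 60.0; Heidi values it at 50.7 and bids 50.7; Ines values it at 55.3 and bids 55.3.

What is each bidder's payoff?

Payoffs: Eve 0.0, Tomás 0.0, Wade 0.0, Noah 4.7, Heidi 0.0, Ines 0.0.

Ranking the bids: Noah 60.0, then Ines 55.3, then Heidi 50.7, then Tomás 29.2, then Wade 23.6, then Eve 5.4.
Noah has the top bid and wins; the price is the second-highest bid, 55.3.
Noah's payoff = 60.0 − 55.3 = 4.7. All other bidders lose, so their payoff is 0.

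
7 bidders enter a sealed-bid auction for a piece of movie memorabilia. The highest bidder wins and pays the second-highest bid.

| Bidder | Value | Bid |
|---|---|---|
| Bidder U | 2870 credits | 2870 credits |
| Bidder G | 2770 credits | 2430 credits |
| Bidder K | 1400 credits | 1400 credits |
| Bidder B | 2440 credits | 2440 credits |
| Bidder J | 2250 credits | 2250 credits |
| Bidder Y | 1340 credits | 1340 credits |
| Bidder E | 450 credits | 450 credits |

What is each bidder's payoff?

Ranking the bids: Bidder U 2870 credits > Bidder B 2440 credits > Bidder G 2430 credits > Bidder J 2250 credits > Bidder K 1400 credits > Bidder Y 1340 credits > Bidder E 450 credits.
Bidder U has the top bid and wins; the price is the second-highest bid, 2440 credits.
Bidder U's payoff = 2870 credits − 2440 credits = 430 credits. All other bidders lose, so their payoff is 0.

Payoffs: Bidder U 430 credits, Bidder G 0 credits, Bidder K 0 credits, Bidder B 0 credits, Bidder J 0 credits, Bidder Y 0 credits, Bidder E 0 credits.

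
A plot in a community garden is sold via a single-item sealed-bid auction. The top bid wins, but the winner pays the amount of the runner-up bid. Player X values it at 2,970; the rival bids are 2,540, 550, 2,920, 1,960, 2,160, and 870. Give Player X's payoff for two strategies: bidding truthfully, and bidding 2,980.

(a) 50  (b) 50

The highest competing bid is 2,920.
Bidding truthfully at 2,970: Player X has the top bid, wins, and pays the second-highest bid 2,920. Payoff = 2,970 − 2,920 = 50.
Bidding 2,980: Player X has the top bid, wins, and pays the second-highest bid 2,920. Payoff = 2,970 − 2,920 = 50.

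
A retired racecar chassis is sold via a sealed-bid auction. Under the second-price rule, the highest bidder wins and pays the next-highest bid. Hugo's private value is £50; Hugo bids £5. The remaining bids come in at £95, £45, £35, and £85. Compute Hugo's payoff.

Highest competing bid: £95.
Hugo's bid £5 is not the highest, so Hugo loses, pays nothing, and earns zero payoff.

£0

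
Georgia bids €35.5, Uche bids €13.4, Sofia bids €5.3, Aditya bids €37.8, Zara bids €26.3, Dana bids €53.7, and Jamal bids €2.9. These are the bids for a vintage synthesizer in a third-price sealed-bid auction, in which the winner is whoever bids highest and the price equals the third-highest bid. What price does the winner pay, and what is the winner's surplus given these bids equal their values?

Price €35.5; surplus €18.2.

Ranking the bids: Dana €53.7, then Aditya €37.8, then Georgia €35.5, then Zara €26.3, then Uche €13.4, then Sofia €5.3, then Jamal €2.9.
Dana is the highest bidder, so Dana wins.
Under the third-price rule, the price is the third-highest bid: €35.5.
Surplus = €53.7 − €35.5 = €18.2.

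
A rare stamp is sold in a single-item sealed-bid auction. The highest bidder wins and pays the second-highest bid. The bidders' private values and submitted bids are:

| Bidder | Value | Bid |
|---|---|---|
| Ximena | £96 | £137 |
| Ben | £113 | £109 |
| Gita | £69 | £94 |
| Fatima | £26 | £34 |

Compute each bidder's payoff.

Ximena -£13, Ben £0, Gita £0, Fatima £0.

Bids in descending order: Ximena £137 > Ben £109 > Gita £94 > Fatima £34.
Ximena has the top bid and wins; the price is the second-highest bid, £109.
Ximena's payoff = £96 − £109 = -£13. All other bidders lose, so their payoff is 0.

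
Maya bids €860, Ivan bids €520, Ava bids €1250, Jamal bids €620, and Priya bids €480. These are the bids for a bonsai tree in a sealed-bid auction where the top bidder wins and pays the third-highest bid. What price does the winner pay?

The winner pays €620.

Ranking the bids: Ava €1250 > Maya €860 > Jamal €620 > Ivan €520 > Priya €480.
Ava is the highest bidder, so Ava wins.
Under the third-price rule, the price is the third-highest bid: €620.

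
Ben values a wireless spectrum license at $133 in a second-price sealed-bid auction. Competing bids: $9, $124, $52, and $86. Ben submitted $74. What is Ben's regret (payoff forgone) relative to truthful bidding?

$9

The highest competing bid is $124.
Bidding truthfully at $133: Ben has the top bid, wins, and pays the second-highest bid $124. Payoff = $133 − $124 = $9.
Bidding $74: the top bid is $124 (a rival), so Ben loses. Payoff = $0.
Regret = truthful payoff − actual payoff = $9 − $0 = $9.
Deviating from a truthful bid can only lose payoff in a second-price auction — never gain.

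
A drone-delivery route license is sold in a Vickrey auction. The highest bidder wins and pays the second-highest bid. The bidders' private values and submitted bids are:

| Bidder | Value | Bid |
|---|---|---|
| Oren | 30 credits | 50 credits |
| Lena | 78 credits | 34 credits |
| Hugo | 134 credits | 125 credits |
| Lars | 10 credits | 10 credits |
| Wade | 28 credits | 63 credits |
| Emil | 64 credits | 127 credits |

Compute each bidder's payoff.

Oren 0 credits, Lena 0 credits, Hugo 0 credits, Lars 0 credits, Wade 0 credits, Emil -61 credits.

Bids in descending order: Emil 127 credits > Hugo 125 credits > Wade 63 credits > Oren 50 credits > Lena 34 credits > Lars 10 credits.
Emil has the top bid and wins; the price is the second-highest bid, 125 credits.
Emil's payoff = 64 credits − 125 credits = -61 credits. All other bidders lose, so their payoff is 0.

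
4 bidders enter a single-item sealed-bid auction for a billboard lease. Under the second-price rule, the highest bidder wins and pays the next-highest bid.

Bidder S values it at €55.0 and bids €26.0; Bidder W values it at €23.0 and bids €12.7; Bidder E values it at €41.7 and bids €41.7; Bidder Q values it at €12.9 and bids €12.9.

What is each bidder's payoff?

Payoffs: Bidder S €0.0, Bidder W €0.0, Bidder E €15.7, Bidder Q €0.0.

Bids in descending order: Bidder E €41.7; Bidder S €26.0; Bidder Q €12.9; Bidder W €12.7.
Bidder E has the top bid and wins; the price is the second-highest bid, €26.0.
Bidder E's payoff = €41.7 − €26.0 = €15.7. All other bidders lose, so their payoff is 0.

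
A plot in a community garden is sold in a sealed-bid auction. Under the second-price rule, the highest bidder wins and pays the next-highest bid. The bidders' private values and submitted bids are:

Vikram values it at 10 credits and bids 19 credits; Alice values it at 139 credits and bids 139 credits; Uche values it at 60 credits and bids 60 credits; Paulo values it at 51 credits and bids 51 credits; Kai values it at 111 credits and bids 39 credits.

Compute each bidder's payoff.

Payoffs: Vikram 0 credits, Alice 79 credits, Uche 0 credits, Paulo 0 credits, Kai 0 credits.

Ranking the bids: Alice 139 credits, then Uche 60 credits, then Paulo 51 credits, then Kai 39 credits, then Vikram 19 credits.
Alice has the top bid and wins; the price is the second-highest bid, 60 credits.
Alice's payoff = 139 credits − 60 credits = 79 credits. All other bidders lose, so their payoff is 0.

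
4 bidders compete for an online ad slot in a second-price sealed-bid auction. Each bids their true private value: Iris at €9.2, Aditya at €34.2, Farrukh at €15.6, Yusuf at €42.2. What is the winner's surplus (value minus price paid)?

Surplus = €8.0.

Ordered from highest: Yusuf €42.2 > Aditya €34.2 > Farrukh €15.6 > Iris €9.2.
Yusuf wins with the top bid and pays the second-highest, €34.2.
Surplus = €42.2 − €34.2 = €8.0.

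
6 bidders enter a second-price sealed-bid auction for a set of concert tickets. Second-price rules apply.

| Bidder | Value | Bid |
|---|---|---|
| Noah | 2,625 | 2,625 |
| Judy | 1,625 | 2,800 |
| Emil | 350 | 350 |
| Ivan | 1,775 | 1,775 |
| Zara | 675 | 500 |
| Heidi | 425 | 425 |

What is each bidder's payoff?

Ranking the bids: Judy 2,800, then Noah 2,625, then Ivan 1,775, then Zara 500, then Heidi 425, then Emil 350.
Judy has the top bid and wins; the price is the second-highest bid, 2,625.
Judy's payoff = 1,625 − 2,625 = -1,000. All other bidders lose, so their payoff is 0.

Payoffs: Noah 0, Judy -1,000, Emil 0, Ivan 0, Zara 0, Heidi 0.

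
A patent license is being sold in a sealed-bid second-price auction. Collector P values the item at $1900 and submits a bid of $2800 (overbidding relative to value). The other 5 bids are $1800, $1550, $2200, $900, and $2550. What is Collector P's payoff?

Highest competing bid: $2550.
Collector P's bid $2800 is the highest overall, so Collector P wins and pays the second-highest bid, $2550.
Payoff = value − price = $1900 − $2550 = -$650.
Overbidding won the item at a price above value — truthful bidding would have avoided this loss.

-$650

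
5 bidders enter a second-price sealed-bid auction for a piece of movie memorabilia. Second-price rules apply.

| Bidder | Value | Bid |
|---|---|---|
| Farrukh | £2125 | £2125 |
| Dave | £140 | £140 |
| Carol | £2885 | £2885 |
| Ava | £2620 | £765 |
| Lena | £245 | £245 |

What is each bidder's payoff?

Bids in descending order: Carol £2885, then Farrukh £2125, then Ava £765, then Lena £245, then Dave £140.
Carol has the top bid and wins; the price is the second-highest bid, £2125.
Carol's payoff = £2885 − £2125 = £760. All other bidders lose, so their payoff is 0.

Payoffs: Farrukh £0, Dave £0, Carol £760, Ava £0, Lena £0.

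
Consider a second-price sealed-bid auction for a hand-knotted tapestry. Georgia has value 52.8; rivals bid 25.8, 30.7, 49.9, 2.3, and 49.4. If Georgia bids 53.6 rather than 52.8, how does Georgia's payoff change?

Change in payoff: 0.0.

The highest competing bid is 49.9.
Bidding truthfully at 52.8: Georgia has the top bid, wins, and pays the second-highest bid 49.9. Payoff = 52.8 − 49.9 = 2.9.
Bidding 53.6: Georgia has the top bid, wins, and pays the second-highest bid 49.9. Payoff = 52.8 − 49.9 = 2.9.
Change = 2.9 − 2.9 = 0.0.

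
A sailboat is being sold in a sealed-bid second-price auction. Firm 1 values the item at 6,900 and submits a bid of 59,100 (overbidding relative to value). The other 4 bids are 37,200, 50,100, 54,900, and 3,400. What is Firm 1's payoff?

Highest competing bid: 54,900.
Firm 1's bid 59,100 is the highest overall, so Firm 1 wins and pays the second-highest bid, 54,900.
Payoff = value − price = 6,900 − 54,900 = -48,000.
Overbidding won the item at a price above value — truthful bidding would have avoided this loss.

Payoff = -48,000.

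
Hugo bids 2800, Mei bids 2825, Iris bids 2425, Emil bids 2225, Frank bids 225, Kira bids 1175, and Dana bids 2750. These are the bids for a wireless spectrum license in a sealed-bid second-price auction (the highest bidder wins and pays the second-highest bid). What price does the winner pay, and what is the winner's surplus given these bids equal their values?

Ranking the bids: Mei 2825, then Hugo 2800, then Dana 2750, then Iris 2425, then Emil 2225, then Kira 1175, then Frank 225.
Mei is the highest bidder, so Mei wins.
Under the second-price rule, the price is the second-highest bid: 2800.
Surplus = 2825 − 2800 = 25.

The winner pays 2800 for a surplus of 25.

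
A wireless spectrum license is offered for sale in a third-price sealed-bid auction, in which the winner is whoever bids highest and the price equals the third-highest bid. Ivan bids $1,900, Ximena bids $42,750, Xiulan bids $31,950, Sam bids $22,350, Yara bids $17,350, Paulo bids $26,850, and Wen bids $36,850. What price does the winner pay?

The winner pays $31,950.

Ranking the bids: Ximena $42,750 > Wen $36,850 > Xiulan $31,950 > Paulo $26,850 > Sam $22,350 > Yara $17,350 > Ivan $1,900.
Ximena is the highest bidder, so Ximena wins.
Under the third-price rule, the price is the third-highest bid: $31,950.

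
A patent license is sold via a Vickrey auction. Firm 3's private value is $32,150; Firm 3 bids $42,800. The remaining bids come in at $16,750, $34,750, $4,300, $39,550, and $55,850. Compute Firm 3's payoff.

Highest competing bid: $55,850.
Firm 3's bid $42,800 is not the highest, so Firm 3 loses, pays nothing, and earns zero payoff.

Payoff = $0.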